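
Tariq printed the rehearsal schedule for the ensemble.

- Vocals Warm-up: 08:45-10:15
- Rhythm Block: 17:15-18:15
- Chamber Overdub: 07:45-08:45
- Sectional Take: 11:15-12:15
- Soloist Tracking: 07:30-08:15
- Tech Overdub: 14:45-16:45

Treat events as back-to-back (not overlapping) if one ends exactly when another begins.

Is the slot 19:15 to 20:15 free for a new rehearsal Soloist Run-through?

Yes — the slot is free

Soloist Tracking: ends 08:15 at or before Soloist Run-through starts 19:15 → clear.
Chamber Overdub: ends 08:45 at or before Soloist Run-through starts 19:15 → clear.
Vocals Warm-up: ends 10:15 at or before Soloist Run-through starts 19:15 → clear.
Sectional Take: ends 12:15 at or before Soloist Run-through starts 19:15 → clear.
Tech Overdub: ends 16:45 at or before Soloist Run-through starts 19:15 → clear.
Rhythm Block: ends 18:15 at or before Soloist Run-through starts 19:15 → clear.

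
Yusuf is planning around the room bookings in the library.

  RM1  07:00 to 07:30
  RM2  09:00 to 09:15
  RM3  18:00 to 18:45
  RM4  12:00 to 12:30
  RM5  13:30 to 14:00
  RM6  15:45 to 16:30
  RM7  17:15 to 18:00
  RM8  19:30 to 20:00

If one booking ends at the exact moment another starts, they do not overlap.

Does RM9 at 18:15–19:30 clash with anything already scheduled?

Yes — it overlaps RM3

RM1: ends 07:30 at or before RM9 starts 18:15 → clear.
RM2: ends 09:15 at or before RM9 starts 18:15 → clear.
RM4: ends 12:30 at or before RM9 starts 18:15 → clear.
RM5: ends 14:00 at or before RM9 starts 18:15 → clear.
RM6: ends 16:30 at or before RM9 starts 18:15 → clear.
RM7: ends 18:00 at or before RM9 starts 18:15 → clear.
RM3: starts 18:00 before RM9 ends 19:30, and ends 18:45 after RM9 starts 18:15 → overlap.
RM8: starts 19:30 at or after RM9 ends 19:30 → clear.
RM9 overlaps RM3.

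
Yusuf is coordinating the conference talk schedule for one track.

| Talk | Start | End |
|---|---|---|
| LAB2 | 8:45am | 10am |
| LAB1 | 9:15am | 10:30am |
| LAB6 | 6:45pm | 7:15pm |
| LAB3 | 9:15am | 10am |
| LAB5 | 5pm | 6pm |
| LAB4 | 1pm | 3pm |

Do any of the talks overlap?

Yes

Check each pair: they overlap iff neither finishes before the other starts.
Sorted by start: LAB2, LAB1, LAB3, LAB4, LAB5, LAB6.
LAB1 starts before LAB2 ends → LAB2 and LAB1 overlap.
That's a conflict, so the schedule is not conflict-free.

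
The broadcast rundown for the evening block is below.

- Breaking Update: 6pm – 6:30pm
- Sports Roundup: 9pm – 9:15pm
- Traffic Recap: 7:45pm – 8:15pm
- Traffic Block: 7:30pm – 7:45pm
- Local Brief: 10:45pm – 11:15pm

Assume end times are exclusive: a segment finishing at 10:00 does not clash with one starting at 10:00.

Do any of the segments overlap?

No

Two intervals overlap when each starts before the other ends.
Sorted by start: Breaking Update, Traffic Block, Traffic Recap, Sports Roundup, Local Brief.
Traffic Block starts after Breaking Update ends; Breaking Update is clear from here.
Traffic Recap starts exactly when Traffic Block ends (back-to-back, no overlap); Traffic Block is clear from here.
Sports Roundup starts after Traffic Recap ends; Traffic Recap is clear from here.
Local Brief starts after Sports Roundup ends.
Every pair is clear; the schedule has no overlaps.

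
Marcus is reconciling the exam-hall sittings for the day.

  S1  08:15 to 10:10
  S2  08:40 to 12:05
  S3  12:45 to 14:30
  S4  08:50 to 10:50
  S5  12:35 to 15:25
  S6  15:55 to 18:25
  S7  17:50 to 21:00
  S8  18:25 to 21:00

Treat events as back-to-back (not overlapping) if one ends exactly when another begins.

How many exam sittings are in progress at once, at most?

Sweep the timeline, counting +1 at each start and −1 at each end (ends before starts at a tie):
08:15 start S1 → 1
08:40 start S2 → 2
08:50 start S4 → 3
10:10 end S1 → 2
10:50 end S4 → 1
12:05 end S2 → 0
12:35 start S5 → 1
12:45 start S3 → 2
14:30 end S3 → 1
15:25 end S5 → 0
15:55 start S6 → 1
17:50 start S7 → 2
18:25 end S6 → 1
18:25 start S8 → 2
21:00 end S7 → 1
21:00 end S8 → 0
Peak is 3, at 08:50 (S1, S2, S4).

3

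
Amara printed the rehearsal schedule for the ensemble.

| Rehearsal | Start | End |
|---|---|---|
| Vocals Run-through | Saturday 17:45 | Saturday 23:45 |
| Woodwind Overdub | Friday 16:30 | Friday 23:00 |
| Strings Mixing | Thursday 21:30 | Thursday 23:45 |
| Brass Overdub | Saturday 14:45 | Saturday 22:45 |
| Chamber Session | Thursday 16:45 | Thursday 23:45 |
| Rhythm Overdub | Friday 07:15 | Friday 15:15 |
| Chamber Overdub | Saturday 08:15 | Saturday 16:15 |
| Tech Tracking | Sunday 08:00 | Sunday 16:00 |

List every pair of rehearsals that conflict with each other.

Brass Overdub & Chamber Overdub, Brass Overdub & Vocals Run-through, Chamber Session & Strings Mixing

Sorted by start: Chamber Session, Strings Mixing, Rhythm Overdub, Woodwind Overdub, Chamber Overdub, Brass Overdub, Vocals Run-through, Tech Tracking.
Strings Mixing starts before Chamber Session ends → Chamber Session and Strings Mixing overlap.
Rhythm Overdub starts after Chamber Session ends, so Chamber Session has no further overlaps.
Rhythm Overdub starts after Strings Mixing ends, so Strings Mixing has no further overlaps.
Woodwind Overdub starts after Rhythm Overdub ends, so Rhythm Overdub has no further overlaps.
Chamber Overdub starts after Woodwind Overdub ends, so Woodwind Overdub has no further overlaps.
Brass Overdub starts before Chamber Overdub ends → Chamber Overdub and Brass Overdub overlap.
Vocals Run-through starts after Chamber Overdub ends, so Chamber Overdub has no further overlaps.
Vocals Run-through starts before Brass Overdub ends → Brass Overdub and Vocals Run-through overlap.
Tech Tracking starts after Brass Overdub ends.
Tech Tracking starts after Vocals Run-through ends.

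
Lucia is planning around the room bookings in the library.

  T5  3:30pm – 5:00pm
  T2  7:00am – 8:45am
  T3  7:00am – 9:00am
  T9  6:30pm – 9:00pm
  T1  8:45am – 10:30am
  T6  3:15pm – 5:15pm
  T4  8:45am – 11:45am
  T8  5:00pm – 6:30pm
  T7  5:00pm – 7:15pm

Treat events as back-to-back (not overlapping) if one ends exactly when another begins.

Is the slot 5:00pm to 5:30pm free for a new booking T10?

No — it overlaps T6, T7, T8

T2: ends 8:45am at or before T10 starts 5:00pm → clear.
T3: ends 9:00am at or before T10 starts 5:00pm → clear.
T1: ends 10:30am at or before T10 starts 5:00pm → clear.
T4: ends 11:45am at or before T10 starts 5:00pm → clear.
T6: starts 3:15pm before T10 ends 5:30pm, and ends 5:15pm after T10 starts 5:00pm → overlap.
T5: ends 5:00pm at or before T10 starts 5:00pm → clear.
T7: starts 5:00pm before T10 ends 5:30pm, and ends 7:15pm after T10 starts 5:00pm → overlap.
T8: starts 5:00pm before T10 ends 5:30pm, and ends 6:30pm after T10 starts 5:00pm → overlap.
T9: starts 6:30pm at or after T10 ends 5:30pm → clear.
T10 overlaps T6, T7, T8.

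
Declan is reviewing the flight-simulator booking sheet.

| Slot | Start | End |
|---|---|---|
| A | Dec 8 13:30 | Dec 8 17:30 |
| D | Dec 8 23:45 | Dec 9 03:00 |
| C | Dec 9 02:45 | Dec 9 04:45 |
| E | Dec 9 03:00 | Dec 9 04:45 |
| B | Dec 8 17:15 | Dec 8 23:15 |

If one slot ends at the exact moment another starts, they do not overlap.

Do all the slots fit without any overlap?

No

Sorted by start: A, B, D, C, E.
B starts before A ends → A and B overlap.
That's a conflict, so the schedule is not conflict-free.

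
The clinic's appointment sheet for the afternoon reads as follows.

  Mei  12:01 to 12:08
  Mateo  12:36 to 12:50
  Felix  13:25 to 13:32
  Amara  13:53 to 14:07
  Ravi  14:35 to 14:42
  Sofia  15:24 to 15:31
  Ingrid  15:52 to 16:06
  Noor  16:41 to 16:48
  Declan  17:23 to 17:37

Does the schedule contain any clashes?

No

Check each pair: they overlap iff neither finishes before the other starts.
Sorted by start: Mei, Mateo, Felix, Amara, Ravi, Sofia, Ingrid, Noor, Declan.
Mateo starts after Mei ends; Mei is clear from here.
Felix starts after Mateo ends; Mateo is clear from here.
Amara starts after Felix ends; Felix is clear from here.
Ravi starts after Amara ends; Amara is clear from here.
Sofia starts after Ravi ends; Ravi is clear from here.
Ingrid starts after Sofia ends; Sofia is clear from here.
Noor starts after Ingrid ends; Ingrid is clear from here.
Declan starts after Noor ends.
Every pair is clear; the schedule has no overlaps.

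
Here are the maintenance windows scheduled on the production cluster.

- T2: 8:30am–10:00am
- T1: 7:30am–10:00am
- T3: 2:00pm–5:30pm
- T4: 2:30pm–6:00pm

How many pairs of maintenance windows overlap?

2

Sorted by start: T1, T2, T3, T4.
T2 starts before T1 ends → T1 and T2 overlap.
T3 starts after T1 ends, so nothing later overlaps T1 either.
T3 starts after T2 ends, so nothing later overlaps T2 either.
T4 starts before T3 ends → T3 and T4 overlap.
Overlapping pairs: T1 & T2, T3 & T4 — 2 in total.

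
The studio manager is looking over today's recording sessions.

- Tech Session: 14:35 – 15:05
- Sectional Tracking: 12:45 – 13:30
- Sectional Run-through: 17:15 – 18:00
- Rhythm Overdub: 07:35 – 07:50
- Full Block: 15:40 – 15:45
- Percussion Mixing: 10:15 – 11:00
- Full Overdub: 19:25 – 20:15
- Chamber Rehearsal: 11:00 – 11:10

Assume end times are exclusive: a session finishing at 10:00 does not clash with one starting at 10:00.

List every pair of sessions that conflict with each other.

Sorted by start: Rhythm Overdub, Percussion Mixing, Chamber Rehearsal, Sectional Tracking, Tech Session, Full Block, Sectional Run-through, Full Overdub.
Percussion Mixing starts after Rhythm Overdub ends, so Rhythm Overdub has no further overlaps.
Chamber Rehearsal starts exactly when Percussion Mixing ends (back-to-back, no overlap), so Percussion Mixing has no further overlaps.
Sectional Tracking starts after Chamber Rehearsal ends, so Chamber Rehearsal has no further overlaps.
Tech Session starts after Sectional Tracking ends, so Sectional Tracking has no further overlaps.
Full Block starts after Tech Session ends, so Tech Session has no further overlaps.
Sectional Run-through starts after Full Block ends, so Full Block has no further overlaps.
Full Overdub starts after Sectional Run-through ends.

none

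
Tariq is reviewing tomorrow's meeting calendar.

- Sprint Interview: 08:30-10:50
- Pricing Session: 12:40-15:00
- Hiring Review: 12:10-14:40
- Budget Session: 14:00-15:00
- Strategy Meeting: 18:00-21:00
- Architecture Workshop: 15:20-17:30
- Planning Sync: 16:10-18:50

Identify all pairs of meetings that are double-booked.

Sorted by start: Sprint Interview, Hiring Review, Pricing Session, Budget Session, Architecture Workshop, Planning Sync, Strategy Meeting.
Hiring Review starts after Sprint Interview ends; Sprint Interview is clear from here.
Pricing Session starts before Hiring Review ends → Hiring Review and Pricing Session overlap.
Budget Session starts before Hiring Review ends → Hiring Review and Budget Session overlap.
Architecture Workshop starts after Hiring Review ends; Hiring Review is clear from here.
Budget Session starts before Pricing Session ends → Pricing Session and Budget Session overlap.
Architecture Workshop starts after Pricing Session ends; Pricing Session is clear from here.
Architecture Workshop starts after Budget Session ends; Budget Session is clear from here.
Planning Sync starts before Architecture Workshop ends → Architecture Workshop and Planning Sync overlap.
Strategy Meeting starts after Architecture Workshop ends.
Strategy Meeting starts before Planning Sync ends → Planning Sync and Strategy Meeting overlap.

Architecture Workshop & Planning Sync, Budget Session & Hiring Review, Budget Session & Pricing Session, Hiring Review & Pricing Session, Planning Sync & Strategy Meeting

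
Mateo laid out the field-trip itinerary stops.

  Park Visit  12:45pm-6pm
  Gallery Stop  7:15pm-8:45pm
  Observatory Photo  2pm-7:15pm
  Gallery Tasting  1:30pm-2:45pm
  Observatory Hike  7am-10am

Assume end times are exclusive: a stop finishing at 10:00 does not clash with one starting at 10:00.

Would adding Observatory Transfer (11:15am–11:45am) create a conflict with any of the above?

No — it doesn't clash with anything

Observatory Hike: ends 10am at or before Observatory Transfer starts 11:15am → clear.
Park Visit: starts 12:45pm at or after Observatory Transfer ends 11:45am → clear.
Gallery Tasting: starts 1:30pm at or after Observatory Transfer ends 11:45am → clear.
Observatory Photo: starts 2pm at or after Observatory Transfer ends 11:45am → clear.
Gallery Stop: starts 7:15pm at or after Observatory Transfer ends 11:45am → clear.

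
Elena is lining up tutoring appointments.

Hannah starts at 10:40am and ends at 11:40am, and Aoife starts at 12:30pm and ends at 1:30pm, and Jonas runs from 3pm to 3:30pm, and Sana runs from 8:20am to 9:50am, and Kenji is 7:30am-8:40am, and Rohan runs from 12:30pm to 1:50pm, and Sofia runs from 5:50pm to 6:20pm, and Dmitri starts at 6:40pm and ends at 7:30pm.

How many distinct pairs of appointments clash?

2

Two intervals overlap when each starts before the other ends.
Sorted by start: Kenji, Sana, Hannah, Rohan, Aoife, Jonas, Sofia, Dmitri.
Sana starts before Kenji ends → Kenji and Sana overlap.
Hannah starts after Kenji ends — done with Kenji.
Hannah starts after Sana ends — done with Sana.
Rohan starts after Hannah ends — done with Hannah.
Aoife starts before Rohan ends → Rohan and Aoife overlap.
Jonas starts after Rohan ends — done with Rohan.
Jonas starts after Aoife ends — done with Aoife.
Sofia starts after Jonas ends — done with Jonas.
Dmitri starts after Sofia ends.
Overlapping pairs: Aoife & Rohan, Kenji & Sana — 2 in total.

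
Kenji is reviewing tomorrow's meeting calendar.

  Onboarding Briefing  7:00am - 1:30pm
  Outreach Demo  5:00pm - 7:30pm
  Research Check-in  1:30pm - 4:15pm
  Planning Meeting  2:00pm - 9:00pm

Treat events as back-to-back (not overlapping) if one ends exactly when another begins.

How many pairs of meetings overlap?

Two intervals overlap when each starts before the other ends.
Sorted by start: Onboarding Briefing, Research Check-in, Planning Meeting, Outreach Demo.
Research Check-in starts exactly when Onboarding Briefing ends (back-to-back, no overlap); Onboarding Briefing is clear from here.
Planning Meeting starts before Research Check-in ends → Research Check-in and Planning Meeting overlap.
Outreach Demo starts after Research Check-in ends.
Outreach Demo starts before Planning Meeting ends → Planning Meeting and Outreach Demo overlap.
Overlapping pairs: Outreach Demo & Planning Meeting, Planning Meeting & Research Check-in — 2 in total.

2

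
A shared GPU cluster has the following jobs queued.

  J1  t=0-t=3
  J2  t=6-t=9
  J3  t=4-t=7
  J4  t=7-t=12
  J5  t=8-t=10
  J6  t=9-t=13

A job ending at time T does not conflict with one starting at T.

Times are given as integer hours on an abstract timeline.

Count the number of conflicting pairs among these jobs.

Sorted by start: J1, J3, J2, J4, J5, J6.
J3 starts after J1 ends, so J1 has no further overlaps.
J2 starts before J3 ends → J3 and J2 overlap.
J4 starts exactly when J3 ends (back-to-back, no overlap), so J3 has no further overlaps.
J4 starts before J2 ends → J2 and J4 overlap.
J5 starts before J2 ends → J2 and J5 overlap.
J6 starts exactly when J2 ends (back-to-back, no overlap).
J5 starts before J4 ends → J4 and J5 overlap.
J6 starts before J4 ends → J4 and J6 overlap.
J6 starts before J5 ends → J5 and J6 overlap.
Overlapping pairs: J2 & J3, J2 & J4, J2 & J5, J4 & J5, J4 & J6, J5 & J6 — 6 in total.

6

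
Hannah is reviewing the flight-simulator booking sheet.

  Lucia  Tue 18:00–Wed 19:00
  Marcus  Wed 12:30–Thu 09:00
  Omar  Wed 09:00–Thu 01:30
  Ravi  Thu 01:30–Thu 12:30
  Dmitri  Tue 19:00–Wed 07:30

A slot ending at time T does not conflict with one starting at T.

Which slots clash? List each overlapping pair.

Sorted by start: Lucia, Dmitri, Omar, Marcus, Ravi.
Dmitri starts before Lucia ends → Lucia and Dmitri overlap.
Omar starts before Lucia ends → Lucia and Omar overlap.
Marcus starts before Lucia ends → Lucia and Marcus overlap.
Ravi starts after Lucia ends.
Omar starts after Dmitri ends — done with Dmitri.
Marcus starts before Omar ends → Omar and Marcus overlap.
Ravi starts exactly when Omar ends (back-to-back, no overlap).
Ravi starts before Marcus ends → Marcus and Ravi overlap.

Dmitri & Lucia, Lucia & Marcus, Lucia & Omar, Marcus & Omar, Marcus & Ravi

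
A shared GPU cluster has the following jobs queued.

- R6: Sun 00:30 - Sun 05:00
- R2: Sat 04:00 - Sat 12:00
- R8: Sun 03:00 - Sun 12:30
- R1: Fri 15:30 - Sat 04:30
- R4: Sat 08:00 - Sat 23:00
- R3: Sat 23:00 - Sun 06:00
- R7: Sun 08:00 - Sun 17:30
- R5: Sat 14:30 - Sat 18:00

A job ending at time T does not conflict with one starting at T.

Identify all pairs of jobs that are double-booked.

R1 & R2, R2 & R4, R3 & R6, R3 & R8, R4 & R5, R6 & R8, R7 & R8

Sorted by start: R1, R2, R4, R5, R3, R6, R8, R7.
R2 starts before R1 ends → R1 and R2 overlap.
R4 starts after R1 ends — done with R1.
R4 starts before R2 ends → R2 and R4 overlap.
R5 starts after R2 ends — done with R2.
R5 starts before R4 ends → R4 and R5 overlap.
R3 starts exactly when R4 ends (back-to-back, no overlap) — done with R4.
R3 starts after R5 ends — done with R5.
R6 starts before R3 ends → R3 and R6 overlap.
R8 starts before R3 ends → R3 and R8 overlap.
R7 starts after R3 ends.
R8 starts before R6 ends → R6 and R8 overlap.
R7 starts after R6 ends.
R7 starts before R8 ends → R8 and R7 overlap.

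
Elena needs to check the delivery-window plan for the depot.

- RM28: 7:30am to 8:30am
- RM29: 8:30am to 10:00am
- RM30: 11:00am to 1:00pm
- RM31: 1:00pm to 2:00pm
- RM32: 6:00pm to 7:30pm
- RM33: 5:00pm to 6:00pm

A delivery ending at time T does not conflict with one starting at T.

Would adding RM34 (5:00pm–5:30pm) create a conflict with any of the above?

Yes — it overlaps RM33

RM28: ends 8:30am at or before RM34 starts 5:00pm → clear.
RM29: ends 10:00am at or before RM34 starts 5:00pm → clear.
RM30: ends 1:00pm at or before RM34 starts 5:00pm → clear.
RM31: ends 2:00pm at or before RM34 starts 5:00pm → clear.
RM33: starts 5:00pm before RM34 ends 5:30pm, and ends 6:00pm after RM34 starts 5:00pm → overlap.
RM32: starts 6:00pm at or after RM34 ends 5:30pm → clear.
RM34 overlaps RM33.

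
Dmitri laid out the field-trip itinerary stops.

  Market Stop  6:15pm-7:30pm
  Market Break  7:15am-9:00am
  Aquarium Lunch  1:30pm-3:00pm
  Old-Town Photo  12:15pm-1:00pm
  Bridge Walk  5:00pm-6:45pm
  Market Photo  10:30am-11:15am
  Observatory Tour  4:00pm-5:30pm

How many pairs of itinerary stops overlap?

2

Check each pair: they overlap iff neither finishes before the other starts.
Sorted by start: Market Break, Market Photo, Old-Town Photo, Aquarium Lunch, Observatory Tour, Bridge Walk, Market Stop.
Market Photo starts after Market Break ends, so Market Break has no further overlaps.
Old-Town Photo starts after Market Photo ends, so Market Photo has no further overlaps.
Aquarium Lunch starts after Old-Town Photo ends, so Old-Town Photo has no further overlaps.
Observatory Tour starts after Aquarium Lunch ends, so Aquarium Lunch has no further overlaps.
Bridge Walk starts before Observatory Tour ends → Observatory Tour and Bridge Walk overlap.
Market Stop starts after Observatory Tour ends.
Market Stop starts before Bridge Walk ends → Bridge Walk and Market Stop overlap.
Overlapping pairs: Bridge Walk & Market Stop, Bridge Walk & Observatory Tour — 2 in total.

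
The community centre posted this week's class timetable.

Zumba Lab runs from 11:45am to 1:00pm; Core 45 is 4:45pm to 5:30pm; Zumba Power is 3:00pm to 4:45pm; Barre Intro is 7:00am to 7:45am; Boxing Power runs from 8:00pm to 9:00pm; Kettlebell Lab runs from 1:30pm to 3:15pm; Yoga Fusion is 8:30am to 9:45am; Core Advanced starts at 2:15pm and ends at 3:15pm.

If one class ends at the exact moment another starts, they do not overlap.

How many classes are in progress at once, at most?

Sort all start/end points and keep a running count:
7:00am start Barre Intro → 1
7:45am end Barre Intro → 0
8:30am start Yoga Fusion → 1
9:45am end Yoga Fusion → 0
11:45am start Zumba Lab → 1
1:00pm end Zumba Lab → 0
1:30pm start Kettlebell Lab → 1
2:15pm start Core Advanced → 2
3:00pm start Zumba Power → 3
3:15pm end Core Advanced → 2
3:15pm end Kettlebell Lab → 1
4:45pm end Zumba Power → 0
4:45pm start Core 45 → 1
5:30pm end Core 45 → 0
8:00pm start Boxing Power → 1
9:00pm end Boxing Power → 0
Peak is 3, at 3:00pm (Core Advanced, Kettlebell Lab, Zumba Power).

3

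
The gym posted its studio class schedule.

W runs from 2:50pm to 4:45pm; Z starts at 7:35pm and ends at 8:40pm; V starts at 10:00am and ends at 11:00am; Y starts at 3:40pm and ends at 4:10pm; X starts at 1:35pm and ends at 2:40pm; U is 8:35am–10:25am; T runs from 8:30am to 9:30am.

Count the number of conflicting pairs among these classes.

3

Sorted by start: T, U, V, X, W, Y, Z.
U starts before T ends → T and U overlap.
V starts after T ends; T is clear from here.
V starts before U ends → U and V overlap.
X starts after U ends; U is clear from here.
X starts after V ends; V is clear from here.
W starts after X ends; X is clear from here.
Y starts before W ends → W and Y overlap.
Z starts after W ends.
Z starts after Y ends.
Overlapping pairs: T & U, U & V, W & Y — 3 in total.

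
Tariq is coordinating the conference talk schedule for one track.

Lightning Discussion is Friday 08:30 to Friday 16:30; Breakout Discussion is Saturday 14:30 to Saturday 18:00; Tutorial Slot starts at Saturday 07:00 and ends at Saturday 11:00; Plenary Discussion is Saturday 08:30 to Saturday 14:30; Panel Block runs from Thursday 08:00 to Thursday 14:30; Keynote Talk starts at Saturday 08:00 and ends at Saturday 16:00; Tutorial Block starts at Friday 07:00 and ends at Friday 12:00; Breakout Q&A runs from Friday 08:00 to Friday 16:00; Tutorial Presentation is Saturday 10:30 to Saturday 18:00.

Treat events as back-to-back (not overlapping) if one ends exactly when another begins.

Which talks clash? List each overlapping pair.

Breakout Discussion & Keynote Talk, Breakout Discussion & Tutorial Presentation, Breakout Q&A & Lightning Discussion, Breakout Q&A & Tutorial Block, Keynote Talk & Plenary Discussion, Keynote Talk & Tutorial Presentation, Keynote Talk & Tutorial Slot, Lightning Discussion & Tutorial Block, Plenary Discussion & Tutorial Presentation, Plenary Discussion & Tutorial Slot, Tutorial Presentation & Tutorial Slot

Sorted by start: Panel Block, Tutorial Block, Breakout Q&A, Lightning Discussion, Tutorial Slot, Keynote Talk, Plenary Discussion, Tutorial Presentation, Breakout Discussion.
Tutorial Block starts after Panel Block ends, so nothing later overlaps Panel Block either.
Breakout Q&A starts before Tutorial Block ends → Tutorial Block and Breakout Q&A overlap.
Lightning Discussion starts before Tutorial Block ends → Tutorial Block and Lightning Discussion overlap.
Tutorial Slot starts after Tutorial Block ends, so nothing later overlaps Tutorial Block either.
Lightning Discussion starts before Breakout Q&A ends → Breakout Q&A and Lightning Discussion overlap.
Tutorial Slot starts after Breakout Q&A ends, so nothing later overlaps Breakout Q&A either.
Tutorial Slot starts after Lightning Discussion ends, so nothing later overlaps Lightning Discussion either.
Keynote Talk starts before Tutorial Slot ends → Tutorial Slot and Keynote Talk overlap.
Plenary Discussion starts before Tutorial Slot ends → Tutorial Slot and Plenary Discussion overlap.
Tutorial Presentation starts before Tutorial Slot ends → Tutorial Slot and Tutorial Presentation overlap.
Breakout Discussion starts after Tutorial Slot ends.
Plenary Discussion starts before Keynote Talk ends → Keynote Talk and Plenary Discussion overlap.
Tutorial Presentation starts before Keynote Talk ends → Keynote Talk and Tutorial Presentation overlap.
Breakout Discussion starts before Keynote Talk ends → Keynote Talk and Breakout Discussion overlap.
Tutorial Presentation starts before Plenary Discussion ends → Plenary Discussion and Tutorial Presentation overlap.
Breakout Discussion starts exactly when Plenary Discussion ends (back-to-back, no overlap).
Breakout Discussion starts before Tutorial Presentation ends → Tutorial Presentation and Breakout Discussion overlap.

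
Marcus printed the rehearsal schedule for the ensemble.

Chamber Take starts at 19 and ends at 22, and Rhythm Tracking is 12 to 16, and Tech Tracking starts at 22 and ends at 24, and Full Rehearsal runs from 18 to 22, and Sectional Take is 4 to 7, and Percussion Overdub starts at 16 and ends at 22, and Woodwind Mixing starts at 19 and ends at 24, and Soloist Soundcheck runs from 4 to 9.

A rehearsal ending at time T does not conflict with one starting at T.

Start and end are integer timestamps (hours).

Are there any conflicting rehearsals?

Sorted by start: Soloist Soundcheck, Sectional Take, Rhythm Tracking, Percussion Overdub, Full Rehearsal, Chamber Take, Woodwind Mixing, Tech Tracking.
Sectional Take starts before Soloist Soundcheck ends → Soloist Soundcheck and Sectional Take overlap.
That's a conflict, so the schedule is not conflict-free.

Yes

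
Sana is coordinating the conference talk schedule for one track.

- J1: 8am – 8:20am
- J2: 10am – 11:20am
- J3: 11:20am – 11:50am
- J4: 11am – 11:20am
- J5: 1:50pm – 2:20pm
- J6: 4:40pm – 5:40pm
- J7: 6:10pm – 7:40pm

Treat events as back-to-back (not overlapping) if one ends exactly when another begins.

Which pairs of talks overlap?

J2 & J4

Two intervals overlap when each starts before the other ends.
Sorted by start: J1, J2, J4, J3, J5, J6, J7.
J2 starts after J1 ends; J1 is clear from here.
J4 starts before J2 ends → J2 and J4 overlap.
J3 starts exactly when J2 ends (back-to-back, no overlap); J2 is clear from here.
J3 starts exactly when J4 ends (back-to-back, no overlap); J4 is clear from here.
J5 starts after J3 ends; J3 is clear from here.
J6 starts after J5 ends; J5 is clear from here.
J7 starts after J6 ends.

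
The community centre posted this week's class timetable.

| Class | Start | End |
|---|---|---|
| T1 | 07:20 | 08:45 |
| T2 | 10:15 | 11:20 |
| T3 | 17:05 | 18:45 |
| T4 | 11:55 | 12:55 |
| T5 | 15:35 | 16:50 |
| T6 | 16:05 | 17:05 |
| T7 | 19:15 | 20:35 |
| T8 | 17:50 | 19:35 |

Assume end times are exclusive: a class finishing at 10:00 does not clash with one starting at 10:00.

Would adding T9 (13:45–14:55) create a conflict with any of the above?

T1: ends 08:45 at or before T9 starts 13:45 → clear.
T2: ends 11:20 at or before T9 starts 13:45 → clear.
T4: ends 12:55 at or before T9 starts 13:45 → clear.
T5: starts 15:35 at or after T9 ends 14:55 → clear.
T6: starts 16:05 at or after T9 ends 14:55 → clear.
T3: starts 17:05 at or after T9 ends 14:55 → clear.
T8: starts 17:50 at or after T9 ends 14:55 → clear.
T7: starts 19:15 at or after T9 ends 14:55 → clear.

No — it doesn't clash with anything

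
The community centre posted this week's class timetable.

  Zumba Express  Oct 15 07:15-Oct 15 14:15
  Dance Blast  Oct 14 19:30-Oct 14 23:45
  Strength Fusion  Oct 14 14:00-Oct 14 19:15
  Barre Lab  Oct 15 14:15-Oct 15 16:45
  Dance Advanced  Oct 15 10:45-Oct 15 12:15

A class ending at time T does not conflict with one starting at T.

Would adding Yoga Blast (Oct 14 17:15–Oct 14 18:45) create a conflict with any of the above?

Yes — it overlaps Strength Fusion

Strength Fusion: starts Oct 14 14:00 before Yoga Blast ends Oct 14 18:45, and ends Oct 14 19:15 after Yoga Blast starts Oct 14 17:15 → overlap.
Dance Blast: starts Oct 14 19:30 at or after Yoga Blast ends Oct 14 18:45 → clear.
Zumba Express: starts Oct 15 07:15 at or after Yoga Blast ends Oct 14 18:45 → clear.
Dance Advanced: starts Oct 15 10:45 at or after Yoga Blast ends Oct 14 18:45 → clear.
Barre Lab: starts Oct 15 14:15 at or after Yoga Blast ends Oct 14 18:45 → clear.
Yoga Blast overlaps Strength Fusion.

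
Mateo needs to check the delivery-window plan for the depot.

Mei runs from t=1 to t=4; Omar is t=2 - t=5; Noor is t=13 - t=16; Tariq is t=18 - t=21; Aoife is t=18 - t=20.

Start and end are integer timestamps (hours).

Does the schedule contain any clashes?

Yes

Sorted by start: Mei, Omar, Noor, Tariq, Aoife.
Omar starts before Mei ends → Mei and Omar overlap.
That's a conflict, so the schedule is not conflict-free.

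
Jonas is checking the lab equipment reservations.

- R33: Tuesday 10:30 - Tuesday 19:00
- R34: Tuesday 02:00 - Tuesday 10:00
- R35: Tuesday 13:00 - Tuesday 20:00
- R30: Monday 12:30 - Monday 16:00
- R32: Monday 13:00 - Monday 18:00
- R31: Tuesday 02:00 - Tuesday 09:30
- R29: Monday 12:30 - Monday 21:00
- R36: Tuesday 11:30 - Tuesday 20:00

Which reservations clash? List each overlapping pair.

R29 & R30, R29 & R32, R30 & R32, R31 & R34, R33 & R35, R33 & R36, R35 & R36

Sorted by start: R29, R30, R32, R31, R34, R33, R36, R35.
R30 starts before R29 ends → R29 and R30 overlap.
R32 starts before R29 ends → R29 and R32 overlap.
R31 starts after R29 ends; R29 is clear from here.
R32 starts before R30 ends → R30 and R32 overlap.
R31 starts after R30 ends; R30 is clear from here.
R31 starts after R32 ends; R32 is clear from here.
R34 starts before R31 ends → R31 and R34 overlap.
R33 starts after R31 ends; R31 is clear from here.
R33 starts after R34 ends; R34 is clear from here.
R36 starts before R33 ends → R33 and R36 overlap.
R35 starts before R33 ends → R33 and R35 overlap.
R35 starts before R36 ends → R36 and R35 overlap.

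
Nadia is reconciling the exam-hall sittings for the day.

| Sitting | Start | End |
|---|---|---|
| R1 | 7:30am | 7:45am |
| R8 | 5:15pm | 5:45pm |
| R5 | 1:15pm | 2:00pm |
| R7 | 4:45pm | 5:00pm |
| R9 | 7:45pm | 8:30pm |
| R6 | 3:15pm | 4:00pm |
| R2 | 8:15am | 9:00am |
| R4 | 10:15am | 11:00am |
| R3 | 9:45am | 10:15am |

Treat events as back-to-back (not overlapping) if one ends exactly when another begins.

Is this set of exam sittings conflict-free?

Sorted by start: R1, R2, R3, R4, R5, R6, R7, R8, R9.
R2 starts after R1 ends, so nothing later overlaps R1 either.
R3 starts after R2 ends, so nothing later overlaps R2 either.
R4 starts exactly when R3 ends (back-to-back, no overlap), so nothing later overlaps R3 either.
R5 starts after R4 ends, so nothing later overlaps R4 either.
R6 starts after R5 ends, so nothing later overlaps R5 either.
R7 starts after R6 ends, so nothing later overlaps R6 either.
R8 starts after R7 ends, so nothing later overlaps R7 either.
R9 starts after R8 ends.
Every pair is clear; the schedule has no overlaps.

Yes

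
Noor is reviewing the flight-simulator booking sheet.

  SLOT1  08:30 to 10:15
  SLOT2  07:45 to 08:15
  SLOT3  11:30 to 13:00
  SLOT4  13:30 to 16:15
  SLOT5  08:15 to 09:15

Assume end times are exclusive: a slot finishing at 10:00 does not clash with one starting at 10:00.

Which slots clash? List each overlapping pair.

Check each pair: they overlap iff neither finishes before the other starts.
Sorted by start: SLOT2, SLOT5, SLOT1, SLOT3, SLOT4.
SLOT5 starts exactly when SLOT2 ends (back-to-back, no overlap); SLOT2 is clear from here.
SLOT1 starts before SLOT5 ends → SLOT5 and SLOT1 overlap.
SLOT3 starts after SLOT5 ends; SLOT5 is clear from here.
SLOT3 starts after SLOT1 ends; SLOT1 is clear from here.
SLOT4 starts after SLOT3 ends.

SLOT1 & SLOT5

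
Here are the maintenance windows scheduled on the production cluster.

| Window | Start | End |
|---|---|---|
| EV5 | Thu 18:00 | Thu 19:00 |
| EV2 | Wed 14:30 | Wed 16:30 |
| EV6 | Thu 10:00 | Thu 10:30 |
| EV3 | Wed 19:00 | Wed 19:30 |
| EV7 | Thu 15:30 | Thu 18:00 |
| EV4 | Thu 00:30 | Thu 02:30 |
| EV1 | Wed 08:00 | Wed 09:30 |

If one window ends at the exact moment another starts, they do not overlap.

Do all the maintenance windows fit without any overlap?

Yes

Sorted by start: EV1, EV2, EV3, EV4, EV6, EV7, EV5.
EV2 starts after EV1 ends; EV1 is clear from here.
EV3 starts after EV2 ends; EV2 is clear from here.
EV4 starts after EV3 ends; EV3 is clear from here.
EV6 starts after EV4 ends; EV4 is clear from here.
EV7 starts after EV6 ends; EV6 is clear from here.
EV5 starts exactly when EV7 ends (back-to-back, no overlap).
Every pair is clear; the schedule has no overlaps.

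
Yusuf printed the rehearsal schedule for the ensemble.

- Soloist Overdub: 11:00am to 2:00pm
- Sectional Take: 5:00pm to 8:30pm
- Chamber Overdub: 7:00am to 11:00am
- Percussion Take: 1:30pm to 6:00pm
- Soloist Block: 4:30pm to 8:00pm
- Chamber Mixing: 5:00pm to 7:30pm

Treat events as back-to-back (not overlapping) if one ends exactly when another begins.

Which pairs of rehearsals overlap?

Chamber Mixing & Percussion Take, Chamber Mixing & Sectional Take, Chamber Mixing & Soloist Block, Percussion Take & Sectional Take, Percussion Take & Soloist Block, Percussion Take & Soloist Overdub, Sectional Take & Soloist Block

Two intervals overlap when each starts before the other ends.
Sorted by start: Chamber Overdub, Soloist Overdub, Percussion Take, Soloist Block, Sectional Take, Chamber Mixing.
Soloist Overdub starts exactly when Chamber Overdub ends (back-to-back, no overlap); Chamber Overdub is clear from here.
Percussion Take starts before Soloist Overdub ends → Soloist Overdub and Percussion Take overlap.
Soloist Block starts after Soloist Overdub ends; Soloist Overdub is clear from here.
Soloist Block starts before Percussion Take ends → Percussion Take and Soloist Block overlap.
Sectional Take starts before Percussion Take ends → Percussion Take and Sectional Take overlap.
Chamber Mixing starts before Percussion Take ends → Percussion Take and Chamber Mixing overlap.
Sectional Take starts before Soloist Block ends → Soloist Block and Sectional Take overlap.
Chamber Mixing starts before Soloist Block ends → Soloist Block and Chamber Mixing overlap.
Chamber Mixing starts before Sectional Take ends → Sectional Take and Chamber Mixing overlap.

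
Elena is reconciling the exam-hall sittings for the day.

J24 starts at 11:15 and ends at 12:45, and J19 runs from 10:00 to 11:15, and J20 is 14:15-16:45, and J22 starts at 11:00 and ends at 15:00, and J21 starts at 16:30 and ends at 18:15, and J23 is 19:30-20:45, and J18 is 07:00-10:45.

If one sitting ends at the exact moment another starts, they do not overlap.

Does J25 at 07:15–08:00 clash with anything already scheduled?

J18: starts 07:00 before J25 ends 08:00, and ends 10:45 after J25 starts 07:15 → overlap.
J19: starts 10:00 at or after J25 ends 08:00 → clear.
J22: starts 11:00 at or after J25 ends 08:00 → clear.
J24: starts 11:15 at or after J25 ends 08:00 → clear.
J20: starts 14:15 at or after J25 ends 08:00 → clear.
J21: starts 16:30 at or after J25 ends 08:00 → clear.
J23: starts 19:30 at or after J25 ends 08:00 → clear.
J25 overlaps J18.

Yes — it overlaps J18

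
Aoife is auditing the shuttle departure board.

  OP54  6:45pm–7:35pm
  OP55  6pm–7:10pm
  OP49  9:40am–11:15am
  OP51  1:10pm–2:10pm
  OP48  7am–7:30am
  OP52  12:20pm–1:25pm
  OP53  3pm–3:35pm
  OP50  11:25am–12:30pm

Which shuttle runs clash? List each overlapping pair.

OP50 & OP52, OP51 & OP52, OP54 & OP55

Sorted by start: OP48, OP49, OP50, OP52, OP51, OP53, OP55, OP54.
OP49 starts after OP48 ends — done with OP48.
OP50 starts after OP49 ends — done with OP49.
OP52 starts before OP50 ends → OP50 and OP52 overlap.
OP51 starts after OP50 ends — done with OP50.
OP51 starts before OP52 ends → OP52 and OP51 overlap.
OP53 starts after OP52 ends — done with OP52.
OP53 starts after OP51 ends — done with OP51.
OP55 starts after OP53 ends — done with OP53.
OP54 starts before OP55 ends → OP55 and OP54 overlap.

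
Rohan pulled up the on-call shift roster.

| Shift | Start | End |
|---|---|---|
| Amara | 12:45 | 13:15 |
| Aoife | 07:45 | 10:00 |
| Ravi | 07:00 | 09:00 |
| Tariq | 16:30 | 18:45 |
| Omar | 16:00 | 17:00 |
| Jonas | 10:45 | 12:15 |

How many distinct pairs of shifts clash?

2

Sorted by start: Ravi, Aoife, Jonas, Amara, Omar, Tariq.
Aoife starts before Ravi ends → Ravi and Aoife overlap.
Jonas starts after Ravi ends; Ravi is clear from here.
Jonas starts after Aoife ends; Aoife is clear from here.
Amara starts after Jonas ends; Jonas is clear from here.
Omar starts after Amara ends; Amara is clear from here.
Tariq starts before Omar ends → Omar and Tariq overlap.
Overlapping pairs: Aoife & Ravi, Omar & Tariq — 2 in total.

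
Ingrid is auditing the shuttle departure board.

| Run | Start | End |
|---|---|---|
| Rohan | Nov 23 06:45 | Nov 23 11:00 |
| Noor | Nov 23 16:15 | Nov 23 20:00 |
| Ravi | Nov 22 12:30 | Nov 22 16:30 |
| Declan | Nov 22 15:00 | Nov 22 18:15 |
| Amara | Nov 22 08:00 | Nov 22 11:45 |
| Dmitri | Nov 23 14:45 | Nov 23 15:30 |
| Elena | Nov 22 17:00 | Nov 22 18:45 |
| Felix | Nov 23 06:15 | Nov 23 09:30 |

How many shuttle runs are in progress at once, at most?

Sort all start/end points and keep a running count:
Nov 22 08:00 start Amara → 1
Nov 22 11:45 end Amara → 0
Nov 22 12:30 start Ravi → 1
Nov 22 15:00 start Declan → 2
Nov 22 16:30 end Ravi → 1
Nov 22 17:00 start Elena → 2
Nov 22 18:15 end Declan → 1
Nov 22 18:45 end Elena → 0
Nov 23 06:15 start Felix → 1
Nov 23 06:45 start Rohan → 2
Nov 23 09:30 end Felix → 1
Nov 23 11:00 end Rohan → 0
Nov 23 14:45 start Dmitri → 1
Nov 23 15:30 end Dmitri → 0
Nov 23 16:15 start Noor → 1
Nov 23 20:00 end Noor → 0
Peak is 2, at Nov 22 15:00 (Declan, Ravi).

2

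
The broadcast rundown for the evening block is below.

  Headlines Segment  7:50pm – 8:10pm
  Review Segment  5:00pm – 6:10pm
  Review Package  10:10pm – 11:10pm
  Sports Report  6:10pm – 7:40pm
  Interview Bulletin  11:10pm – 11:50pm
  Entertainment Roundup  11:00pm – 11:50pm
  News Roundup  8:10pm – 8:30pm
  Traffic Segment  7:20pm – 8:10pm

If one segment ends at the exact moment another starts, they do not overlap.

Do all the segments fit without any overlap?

Sorted by start: Review Segment, Sports Report, Traffic Segment, Headlines Segment, News Roundup, Review Package, Entertainment Roundup, Interview Bulletin.
Sports Report starts exactly when Review Segment ends (back-to-back, no overlap), so Review Segment has no further overlaps.
Traffic Segment starts before Sports Report ends → Sports Report and Traffic Segment overlap.
That's a conflict, so the schedule is not conflict-free.

No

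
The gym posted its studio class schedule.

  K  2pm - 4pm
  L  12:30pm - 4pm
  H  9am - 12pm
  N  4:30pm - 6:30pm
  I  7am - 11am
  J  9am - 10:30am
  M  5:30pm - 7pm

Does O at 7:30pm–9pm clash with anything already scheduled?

I: ends 11am at or before O starts 7:30pm → clear.
H: ends 12pm at or before O starts 7:30pm → clear.
J: ends 10:30am at or before O starts 7:30pm → clear.
L: ends 4pm at or before O starts 7:30pm → clear.
K: ends 4pm at or before O starts 7:30pm → clear.
N: ends 6:30pm at or before O starts 7:30pm → clear.
M: ends 7pm at or before O starts 7:30pm → clear.

No — it doesn't clash with anything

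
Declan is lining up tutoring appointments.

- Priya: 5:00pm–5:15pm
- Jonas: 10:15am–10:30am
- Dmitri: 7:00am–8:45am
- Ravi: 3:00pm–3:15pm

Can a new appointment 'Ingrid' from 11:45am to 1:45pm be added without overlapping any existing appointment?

Dmitri: ends 8:45am at or before Ingrid starts 11:45am → clear.
Jonas: ends 10:30am at or before Ingrid starts 11:45am → clear.
Ravi: starts 3:00pm at or after Ingrid ends 1:45pm → clear.
Priya: starts 5:00pm at or after Ingrid ends 1:45pm → clear.

Yes — the slot is free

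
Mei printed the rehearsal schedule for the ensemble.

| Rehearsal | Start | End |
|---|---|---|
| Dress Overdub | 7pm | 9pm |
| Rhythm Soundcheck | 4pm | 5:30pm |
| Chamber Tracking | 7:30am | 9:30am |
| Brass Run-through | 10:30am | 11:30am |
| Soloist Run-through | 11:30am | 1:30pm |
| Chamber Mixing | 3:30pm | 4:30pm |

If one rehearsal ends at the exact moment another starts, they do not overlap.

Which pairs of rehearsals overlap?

Sorted by start: Chamber Tracking, Brass Run-through, Soloist Run-through, Chamber Mixing, Rhythm Soundcheck, Dress Overdub.
Brass Run-through starts after Chamber Tracking ends — done with Chamber Tracking.
Soloist Run-through starts exactly when Brass Run-through ends (back-to-back, no overlap) — done with Brass Run-through.
Chamber Mixing starts after Soloist Run-through ends — done with Soloist Run-through.
Rhythm Soundcheck starts before Chamber Mixing ends → Chamber Mixing and Rhythm Soundcheck overlap.
Dress Overdub starts after Chamber Mixing ends.
Dress Overdub starts after Rhythm Soundcheck ends.

Chamber Mixing & Rhythm Soundcheck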